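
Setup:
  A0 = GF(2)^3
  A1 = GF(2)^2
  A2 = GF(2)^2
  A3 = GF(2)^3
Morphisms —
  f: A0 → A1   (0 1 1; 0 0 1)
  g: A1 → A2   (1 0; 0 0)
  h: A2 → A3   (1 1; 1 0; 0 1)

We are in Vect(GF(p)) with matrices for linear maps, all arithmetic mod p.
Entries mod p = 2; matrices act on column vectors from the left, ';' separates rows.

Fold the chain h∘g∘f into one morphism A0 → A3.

  e0=(1,0,0) f→(0,0) g→(0,0) h→(0,0,0)
  e1=(0,1,0) f→(1,0) g→(1,0) h→(1,1,0)
  e2=(0,0,1) f→(1,1) g→(1,0) h→(1,1,0)
⟦path⟧: (0 1 1; 0 1 1; 0 0 0)

Answer: (0 1 1; 0 1 1; 0 0 0)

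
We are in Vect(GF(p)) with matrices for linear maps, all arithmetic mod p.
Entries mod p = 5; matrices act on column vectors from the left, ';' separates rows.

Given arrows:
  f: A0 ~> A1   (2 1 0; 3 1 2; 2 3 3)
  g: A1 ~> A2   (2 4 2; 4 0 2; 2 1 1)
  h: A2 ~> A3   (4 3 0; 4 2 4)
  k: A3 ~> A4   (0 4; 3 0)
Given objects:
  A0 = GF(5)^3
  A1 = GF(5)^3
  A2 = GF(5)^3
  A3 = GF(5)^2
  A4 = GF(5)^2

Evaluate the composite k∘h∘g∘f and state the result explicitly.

Answer: (0 3 2; 3 4 2)

Work:
  e0=[1,0,0] f~>[2,3,2] g~>[0,2,4] h~>[1,0] k~>[0,3]
  e1=[0,1,0] f~>[1,1,3] g~>[2,0,1] h~>[3,2] k~>[3,4]
  e2=[0,0,1] f~>[0,2,3] g~>[4,1,0] h~>[4,3] k~>[2,2]
composite: (0 3 2; 3 4 2)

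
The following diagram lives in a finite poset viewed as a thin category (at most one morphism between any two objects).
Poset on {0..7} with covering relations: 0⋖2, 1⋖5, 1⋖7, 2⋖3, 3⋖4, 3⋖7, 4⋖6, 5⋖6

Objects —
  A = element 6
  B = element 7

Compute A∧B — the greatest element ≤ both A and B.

Answer: NO MEET EXISTS

Work:
Common predecessors of 6,7: {0,1,2,3}
  maximal lower bounds 1 and 3 are incomparable: neither 1<=3 nor 3<=1
→ no greatest lower bound exists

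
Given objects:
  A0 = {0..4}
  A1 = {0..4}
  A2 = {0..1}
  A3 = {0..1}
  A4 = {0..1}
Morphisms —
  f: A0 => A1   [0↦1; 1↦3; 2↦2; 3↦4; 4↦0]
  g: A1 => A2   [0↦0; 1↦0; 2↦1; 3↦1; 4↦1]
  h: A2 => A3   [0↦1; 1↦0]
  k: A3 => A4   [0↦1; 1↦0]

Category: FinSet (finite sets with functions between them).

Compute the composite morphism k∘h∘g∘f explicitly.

Answer: [0↦0; 1↦1; 2↦1; 3↦1; 4↦0]

Derivation:
  0 f=>1 g=>0 h=>1 k=>0
  1 f=>3 g=>1 h=>0 k=>1
  2 f=>2 g=>1 h=>0 k=>1
  3 f=>4 g=>1 h=>0 k=>1
  4 f=>0 g=>0 h=>1 k=>0
composite: [0↦0; 1↦1; 2↦1; 3↦1; 4↦0]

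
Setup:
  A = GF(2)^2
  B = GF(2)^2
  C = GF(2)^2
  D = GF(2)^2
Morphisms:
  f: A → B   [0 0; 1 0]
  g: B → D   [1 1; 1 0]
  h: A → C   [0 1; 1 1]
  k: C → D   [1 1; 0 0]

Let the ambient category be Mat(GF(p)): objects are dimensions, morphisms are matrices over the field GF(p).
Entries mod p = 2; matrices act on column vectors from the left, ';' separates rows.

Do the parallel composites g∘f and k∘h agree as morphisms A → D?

1) trace f;g:
  e0=[1,0] f→[0,1] g→[1,0]
  e1=[0,1] f→[0,0] g→[0,0]
  composite₁ = [1 0; 0 0]
2) trace h;k:
  e0=[1,0] h→[0,1] k→[1,0]
  e1=[0,1] h→[1,1] k→[0,0]
  composite₂ = [1 0; 0 0]
Equal? same morphism ✓

Answer: COMMUTES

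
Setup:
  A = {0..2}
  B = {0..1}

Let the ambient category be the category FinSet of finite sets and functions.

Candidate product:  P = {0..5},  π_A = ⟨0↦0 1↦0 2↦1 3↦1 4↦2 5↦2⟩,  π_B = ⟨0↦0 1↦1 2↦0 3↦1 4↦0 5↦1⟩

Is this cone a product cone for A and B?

|A|·|B| = 3·2 = 6;  |P| = 6
Check the pairing map k ↦ (π_A(k), π_B(k)):
  0 ↦ (0,0)
  1 ↦ (0,1)
  2 ↦ (1,0)
  3 ↦ (1,1)
  4 ↦ (2,0)
  5 ↦ (2,1)
distinct pairs in image: 6 / 6 needed
  → bijection onto A×B; projections well-typed.

Answer: VALID PRODUCT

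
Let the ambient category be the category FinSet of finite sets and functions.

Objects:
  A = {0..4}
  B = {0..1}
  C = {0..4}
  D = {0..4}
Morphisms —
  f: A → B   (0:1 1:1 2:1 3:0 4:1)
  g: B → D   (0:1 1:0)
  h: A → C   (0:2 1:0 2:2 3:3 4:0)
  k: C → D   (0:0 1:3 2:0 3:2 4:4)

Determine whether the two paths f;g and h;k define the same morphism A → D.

Along f;g (path 1):
  0 f→1 g→0
  1 f→1 g→0
  2 f→1 g→0
  3 f→0 g→1
  4 f→1 g→0
  composite₁ = (0:0 1:0 2:0 3:1 4:0)
Along h;k (path 2):
  0 h→2 k→0
  1 h→0 k→0
  2 h→2 k→0
  3 h→3 k→2
  4 h→0 k→0
  composite₂ = (0:0 1:0 2:0 3:2 4:0)
Equal? differ; not commutative

Answer: DOES NOT COMMUTE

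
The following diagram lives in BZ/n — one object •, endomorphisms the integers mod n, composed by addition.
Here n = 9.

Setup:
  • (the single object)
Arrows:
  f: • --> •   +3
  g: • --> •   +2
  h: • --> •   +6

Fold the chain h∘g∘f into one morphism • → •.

Answer: +2

Trace:
  0 +3≡3 +2≡5 +6≡2  (mod 9)
⟦path⟧: +2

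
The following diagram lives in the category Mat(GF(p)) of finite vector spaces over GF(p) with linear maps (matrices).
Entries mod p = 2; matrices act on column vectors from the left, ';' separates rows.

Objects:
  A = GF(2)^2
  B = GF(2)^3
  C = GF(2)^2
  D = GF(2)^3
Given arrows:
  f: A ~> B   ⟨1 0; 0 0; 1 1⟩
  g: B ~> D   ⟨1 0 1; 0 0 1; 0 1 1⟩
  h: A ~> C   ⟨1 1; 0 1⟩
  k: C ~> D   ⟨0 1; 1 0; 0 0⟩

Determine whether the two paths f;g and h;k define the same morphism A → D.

Answer: DOES NOT COMMUTE

Trace:
1) trace f;g:
  e0=⟨1,0⟩ f~>⟨1,0,1⟩ g~>⟨0,1,1⟩
  e1=⟨0,1⟩ f~>⟨0,0,1⟩ g~>⟨1,1,1⟩
  result₁ = ⟨0 1; 1 1; 1 1⟩
2) trace h;k:
  e0=⟨1,0⟩ h~>⟨1,0⟩ k~>⟨0,1,0⟩
  e1=⟨0,1⟩ h~>⟨1,1⟩ k~>⟨1,1,0⟩
  result₂ = ⟨0 1; 1 1; 0 0⟩
Equal? differ; not commutative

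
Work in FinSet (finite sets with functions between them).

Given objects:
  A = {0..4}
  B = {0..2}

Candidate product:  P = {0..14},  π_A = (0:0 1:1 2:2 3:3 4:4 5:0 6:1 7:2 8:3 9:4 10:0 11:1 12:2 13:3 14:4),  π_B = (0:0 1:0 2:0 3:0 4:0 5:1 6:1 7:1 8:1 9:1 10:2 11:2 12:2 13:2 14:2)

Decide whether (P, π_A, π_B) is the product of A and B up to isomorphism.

|A|·|B| = 5·3 = 15;  |P| = 15
Check the pairing map k ↦ (π_A(k), π_B(k)):
  0 : (0,0)
  1 : (1,0)
  2 : (2,0)
  3 : (3,0)
  4 : (4,0)
  5 : (0,1)
  6 : (1,1)
  7 : (2,1)
  8 : (3,1)
  9 : (4,1)
  10 : (0,2)
  11 : (1,2)
  12 : (2,2)
  13 : (3,2)
  14 : (4,2)
distinct pairs in image: 15 / 15 needed
  → bijection onto A×B; projections well-typed.

Answer: VALID PRODUCT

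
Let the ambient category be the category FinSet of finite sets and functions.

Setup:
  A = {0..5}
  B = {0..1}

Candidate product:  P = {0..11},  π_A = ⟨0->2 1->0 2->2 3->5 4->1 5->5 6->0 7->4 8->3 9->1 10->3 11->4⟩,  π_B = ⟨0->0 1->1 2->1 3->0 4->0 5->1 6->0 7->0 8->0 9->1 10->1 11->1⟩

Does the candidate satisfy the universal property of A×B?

|A|·|B| = 6·2 = 12;  |P| = 12
Check the pairing map k ↦ (π_A(k), π_B(k)):
  0 -> (2,0)
  1 -> (0,1)
  2 -> (2,1)
  3 -> (5,0)
  4 -> (1,0)
  5 -> (5,1)
  6 -> (0,0)
  7 -> (4,0)
  8 -> (3,0)
  9 -> (1,1)
  10 -> (3,1)
  11 -> (4,1)
distinct pairs in image: 12 / 12 needed
  → bijection onto A×B; projections well-typed.

Answer: VALID PRODUCT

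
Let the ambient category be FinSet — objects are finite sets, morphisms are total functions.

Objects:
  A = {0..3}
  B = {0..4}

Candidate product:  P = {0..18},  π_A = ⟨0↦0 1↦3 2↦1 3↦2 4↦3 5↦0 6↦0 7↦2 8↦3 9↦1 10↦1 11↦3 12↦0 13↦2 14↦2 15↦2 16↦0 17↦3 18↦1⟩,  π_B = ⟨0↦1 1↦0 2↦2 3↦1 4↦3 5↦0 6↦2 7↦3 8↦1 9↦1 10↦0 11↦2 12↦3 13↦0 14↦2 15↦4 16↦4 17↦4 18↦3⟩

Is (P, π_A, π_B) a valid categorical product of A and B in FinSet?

|A|·|B| = 4·5 = 20;  |P| = 19
  → cardinalities differ; no bijection possible.

Answer: NOT A VALID PRODUCT — |P|=19 ≠ |A|·|B|=20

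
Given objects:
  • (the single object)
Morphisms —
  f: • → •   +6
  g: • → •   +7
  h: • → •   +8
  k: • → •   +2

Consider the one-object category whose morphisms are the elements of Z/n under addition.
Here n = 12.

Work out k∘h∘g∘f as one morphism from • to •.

Answer: +11

Derivation:
  0 +6≡6 +7≡1 +8≡9 +2≡11  (mod 12)
⟦path⟧: +11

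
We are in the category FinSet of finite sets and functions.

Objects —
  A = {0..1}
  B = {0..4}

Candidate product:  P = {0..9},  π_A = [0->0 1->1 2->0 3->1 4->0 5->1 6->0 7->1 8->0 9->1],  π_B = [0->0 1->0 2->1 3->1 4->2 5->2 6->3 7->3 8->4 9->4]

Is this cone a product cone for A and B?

|A|·|B| = 2·5 = 10;  |P| = 10
Check the pairing map k ↦ (π_A(k), π_B(k)):
  0 -> (0,0)
  1 -> (1,0)
  2 -> (0,1)
  3 -> (1,1)
  4 -> (0,2)
  5 -> (1,2)
  6 -> (0,3)
  7 -> (1,3)
  8 -> (0,4)
  9 -> (1,4)
distinct pairs in image: 10 / 10 needed
  → bijection onto A×B; projections well-typed.

Answer: VALID PRODUCT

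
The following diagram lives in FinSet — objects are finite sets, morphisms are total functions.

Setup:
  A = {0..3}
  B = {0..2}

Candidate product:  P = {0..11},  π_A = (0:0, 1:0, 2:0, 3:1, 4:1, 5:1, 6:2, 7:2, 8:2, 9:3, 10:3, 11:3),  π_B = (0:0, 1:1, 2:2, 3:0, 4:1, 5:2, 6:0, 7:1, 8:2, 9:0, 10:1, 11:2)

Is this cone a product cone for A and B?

Answer: VALID PRODUCT

Derivation:
|A|·|B| = 4·3 = 12;  |P| = 12
Check the pairing map k ↦ (π_A(k), π_B(k)):
  0 : (0,0)
  1 : (0,1)
  2 : (0,2)
  3 : (1,0)
  4 : (1,1)
  5 : (1,2)
  6 : (2,0)
  7 : (2,1)
  8 : (2,2)
  9 : (3,0)
  10 : (3,1)
  11 : (3,2)
distinct pairs in image: 12 / 12 needed
  → bijection onto A×B; projections well-typed.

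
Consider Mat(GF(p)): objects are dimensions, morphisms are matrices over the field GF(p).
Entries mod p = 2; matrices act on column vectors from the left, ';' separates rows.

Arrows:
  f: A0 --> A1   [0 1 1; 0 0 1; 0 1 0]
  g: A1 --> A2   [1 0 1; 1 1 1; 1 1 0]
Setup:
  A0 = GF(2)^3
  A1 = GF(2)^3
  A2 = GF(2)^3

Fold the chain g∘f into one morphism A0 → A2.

  e0=⟨1,0,0⟩ f-->⟨0,0,0⟩ g-->⟨0,0,0⟩
  e1=⟨0,1,0⟩ f-->⟨1,0,1⟩ g-->⟨0,0,1⟩
  e2=⟨0,0,1⟩ f-->⟨1,1,0⟩ g-->⟨1,0,0⟩
composite: [0 0 1; 0 0 0; 0 1 0]

Answer: [0 0 1; 0 0 0; 0 1 0]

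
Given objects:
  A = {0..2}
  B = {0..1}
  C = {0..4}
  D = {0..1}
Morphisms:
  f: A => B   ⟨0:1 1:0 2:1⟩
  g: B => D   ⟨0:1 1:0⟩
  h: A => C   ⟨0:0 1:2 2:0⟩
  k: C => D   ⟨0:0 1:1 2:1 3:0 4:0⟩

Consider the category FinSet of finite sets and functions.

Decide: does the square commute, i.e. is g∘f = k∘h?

Answer: COMMUTES

Work:
1) trace f;g:
  0 f=>1 g=>0
  1 f=>0 g=>1
  2 f=>1 g=>0
  ⟦path⟧₁ = ⟨0:0 1:1 2:0⟩
2) trace h;k:
  0 h=>0 k=>0
  1 h=>2 k=>1
  2 h=>0 k=>0
  ⟦path⟧₂ = ⟨0:0 1:1 2:0⟩
Equal? equal; square commutes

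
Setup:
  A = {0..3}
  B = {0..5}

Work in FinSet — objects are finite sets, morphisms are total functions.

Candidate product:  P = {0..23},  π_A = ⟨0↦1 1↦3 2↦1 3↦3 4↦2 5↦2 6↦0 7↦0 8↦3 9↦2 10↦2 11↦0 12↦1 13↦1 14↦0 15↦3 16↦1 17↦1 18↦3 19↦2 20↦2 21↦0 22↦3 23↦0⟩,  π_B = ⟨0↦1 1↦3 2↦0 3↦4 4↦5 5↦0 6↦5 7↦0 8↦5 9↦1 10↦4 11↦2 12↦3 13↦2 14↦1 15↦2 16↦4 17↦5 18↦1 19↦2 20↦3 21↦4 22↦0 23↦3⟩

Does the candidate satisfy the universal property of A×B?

Answer: VALID PRODUCT

Trace:
|A|·|B| = 4·6 = 24;  |P| = 24
Check the pairing map k ↦ (π_A(k), π_B(k)):
  0 ↦ (1,1)
  1 ↦ (3,3)
  2 ↦ (1,0)
  3 ↦ (3,4)
  4 ↦ (2,5)
  5 ↦ (2,0)
  6 ↦ (0,5)
  7 ↦ (0,0)
  8 ↦ (3,5)
  9 ↦ (2,1)
  10 ↦ (2,4)
  11 ↦ (0,2)
  12 ↦ (1,3)
  13 ↦ (1,2)
  14 ↦ (0,1)
  15 ↦ (3,2)
  16 ↦ (1,4)
  17 ↦ (1,5)
  18 ↦ (3,1)
  19 ↦ (2,2)
  20 ↦ (2,3)
  21 ↦ (0,4)
  22 ↦ (3,0)
  23 ↦ (0,3)
distinct pairs in image: 24 / 24 needed
  → bijection onto A×B; projections well-typed.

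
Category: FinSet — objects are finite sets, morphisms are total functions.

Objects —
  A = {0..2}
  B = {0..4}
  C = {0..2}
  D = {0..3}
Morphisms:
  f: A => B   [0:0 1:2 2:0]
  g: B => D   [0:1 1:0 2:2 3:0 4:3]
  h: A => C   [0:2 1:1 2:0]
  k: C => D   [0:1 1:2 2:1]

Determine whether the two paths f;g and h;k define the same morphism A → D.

Answer: COMMUTES

Trace:
Along f;g (path 1):
  0 f=>0 g=>1
  1 f=>2 g=>2
  2 f=>0 g=>1
  result₁ = [0:1 1:2 2:1]
Along h;k (path 2):
  0 h=>2 k=>1
  1 h=>1 k=>2
  2 h=>0 k=>1
  result₂ = [0:1 1:2 2:1]
Equal? same morphism ✓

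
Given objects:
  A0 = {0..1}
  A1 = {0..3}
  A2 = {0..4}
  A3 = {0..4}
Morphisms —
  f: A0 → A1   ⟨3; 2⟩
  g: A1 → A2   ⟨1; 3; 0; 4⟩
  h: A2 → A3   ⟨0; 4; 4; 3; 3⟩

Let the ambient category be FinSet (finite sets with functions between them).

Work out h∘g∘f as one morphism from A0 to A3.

Answer: ⟨3; 0⟩

Derivation:
  0 f→3 g→4 h→3
  1 f→2 g→0 h→0
⟦path⟧: ⟨3; 0⟩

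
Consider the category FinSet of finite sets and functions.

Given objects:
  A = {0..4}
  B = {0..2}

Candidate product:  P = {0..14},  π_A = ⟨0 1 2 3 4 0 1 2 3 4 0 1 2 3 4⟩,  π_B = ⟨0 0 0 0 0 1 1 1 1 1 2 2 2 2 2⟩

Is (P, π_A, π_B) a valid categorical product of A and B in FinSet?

|A|·|B| = 5·3 = 15;  |P| = 15
Check the pairing map k ↦ (π_A(k), π_B(k)):
  0 -> (0,0)
  1 -> (1,0)
  2 -> (2,0)
  3 -> (3,0)
  4 -> (4,0)
  5 -> (0,1)
  6 -> (1,1)
  7 -> (2,1)
  8 -> (3,1)
  9 -> (4,1)
  10 -> (0,2)
  11 -> (1,2)
  12 -> (2,2)
  13 -> (3,2)
  14 -> (4,2)
distinct pairs in image: 15 / 15 needed
  → bijection onto A×B; projections well-typed.

Answer: VALID PRODUCT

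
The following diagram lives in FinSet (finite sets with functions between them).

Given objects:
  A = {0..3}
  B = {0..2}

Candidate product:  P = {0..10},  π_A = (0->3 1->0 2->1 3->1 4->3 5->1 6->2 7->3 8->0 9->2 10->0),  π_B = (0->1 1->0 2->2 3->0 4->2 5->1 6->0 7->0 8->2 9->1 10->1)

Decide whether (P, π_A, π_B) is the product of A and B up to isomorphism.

|A|·|B| = 4·3 = 12;  |P| = 11
  → cardinalities differ; no bijection possible.

Answer: NOT A VALID PRODUCT — |P|=11 ≠ |A|·|B|=12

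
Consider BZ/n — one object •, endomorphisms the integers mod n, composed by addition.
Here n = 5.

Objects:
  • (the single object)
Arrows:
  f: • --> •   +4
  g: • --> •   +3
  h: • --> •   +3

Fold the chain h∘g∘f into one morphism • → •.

Answer: +0

Trace:
  0 +4≡4 +3≡2 +3≡0  (mod 5)
result: +0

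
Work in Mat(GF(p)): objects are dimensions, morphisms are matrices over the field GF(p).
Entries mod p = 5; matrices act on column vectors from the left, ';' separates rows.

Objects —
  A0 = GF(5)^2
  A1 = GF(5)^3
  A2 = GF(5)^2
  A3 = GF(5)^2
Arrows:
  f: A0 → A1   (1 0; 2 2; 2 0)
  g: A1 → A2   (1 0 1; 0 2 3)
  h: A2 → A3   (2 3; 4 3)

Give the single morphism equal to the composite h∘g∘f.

Answer: (1 2; 2 2)

Derivation:
  e0=[1,0] f→[1,2,2] g→[3,0] h→[1,2]
  e1=[0,1] f→[0,2,0] g→[0,4] h→[2,2]
⟦path⟧: (1 2; 2 2)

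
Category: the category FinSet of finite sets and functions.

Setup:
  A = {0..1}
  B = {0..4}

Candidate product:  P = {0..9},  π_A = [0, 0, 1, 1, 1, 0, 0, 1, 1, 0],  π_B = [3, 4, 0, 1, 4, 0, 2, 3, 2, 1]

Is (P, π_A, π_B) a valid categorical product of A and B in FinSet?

|A|·|B| = 2·5 = 10;  |P| = 10
Check the pairing map k ↦ (π_A(k), π_B(k)):
  0 : (0,3)
  1 : (0,4)
  2 : (1,0)
  3 : (1,1)
  4 : (1,4)
  5 : (0,0)
  6 : (0,2)
  7 : (1,3)
  8 : (1,2)
  9 : (0,1)
distinct pairs in image: 10 / 10 needed
  → bijection onto A×B; projections well-typed.

Answer: VALID PRODUCT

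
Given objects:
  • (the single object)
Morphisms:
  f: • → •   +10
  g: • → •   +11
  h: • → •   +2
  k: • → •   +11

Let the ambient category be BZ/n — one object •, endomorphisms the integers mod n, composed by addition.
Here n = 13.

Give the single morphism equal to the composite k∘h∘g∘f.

Answer: +8

Derivation:
  0 +10≡10 +11≡8 +2≡10 +11≡8  (mod 13)
result: +8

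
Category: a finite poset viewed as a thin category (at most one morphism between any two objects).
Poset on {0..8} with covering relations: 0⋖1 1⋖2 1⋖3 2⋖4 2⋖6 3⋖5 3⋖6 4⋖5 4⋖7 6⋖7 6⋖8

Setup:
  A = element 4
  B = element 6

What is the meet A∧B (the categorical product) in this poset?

Lower bounds of A=4 and B=6: {0,1,2}
  0 ⊑ 2
  1 ⊑ 2
  2 ⊑ 2
glb = 2

Answer: A∧B = 2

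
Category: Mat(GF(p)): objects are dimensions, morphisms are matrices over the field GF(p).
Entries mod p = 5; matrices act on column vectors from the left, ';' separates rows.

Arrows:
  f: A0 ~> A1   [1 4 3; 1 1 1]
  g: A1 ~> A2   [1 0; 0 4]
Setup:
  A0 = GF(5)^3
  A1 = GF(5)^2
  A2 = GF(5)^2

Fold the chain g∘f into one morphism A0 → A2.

  e0=[1,0,0] f~>[1,1] g~>[1,4]
  e1=[0,1,0] f~>[4,1] g~>[4,4]
  e2=[0,0,1] f~>[3,1] g~>[3,4]
composite: [1 4 3; 4 4 4]

Answer: [1 4 3; 4 4 4]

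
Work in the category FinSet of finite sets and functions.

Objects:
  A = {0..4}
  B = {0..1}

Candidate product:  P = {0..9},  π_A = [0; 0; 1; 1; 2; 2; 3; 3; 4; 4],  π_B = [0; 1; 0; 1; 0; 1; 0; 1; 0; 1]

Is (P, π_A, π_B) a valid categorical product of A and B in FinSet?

Answer: VALID PRODUCT

Work:
|A|·|B| = 5·2 = 10;  |P| = 10
Check the pairing map k ↦ (π_A(k), π_B(k)):
  0 : (0,0)
  1 : (0,1)
  2 : (1,0)
  3 : (1,1)
  4 : (2,0)
  5 : (2,1)
  6 : (3,0)
  7 : (3,1)
  8 : (4,0)
  9 : (4,1)
distinct pairs in image: 10 / 10 needed
  → bijection onto A×B; projections well-typed.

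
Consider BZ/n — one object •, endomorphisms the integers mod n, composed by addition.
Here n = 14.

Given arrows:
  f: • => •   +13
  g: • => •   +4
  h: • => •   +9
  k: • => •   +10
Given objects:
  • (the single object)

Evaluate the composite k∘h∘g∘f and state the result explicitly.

  0 +13≡13 +4≡3 +9≡12 +10≡8  (mod 14)
result: +8

Answer: +8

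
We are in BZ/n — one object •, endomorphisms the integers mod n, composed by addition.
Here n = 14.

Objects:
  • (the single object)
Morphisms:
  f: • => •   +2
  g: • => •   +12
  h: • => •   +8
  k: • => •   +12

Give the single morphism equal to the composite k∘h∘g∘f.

Answer: +6

Work:
  0 +2≡2 +12≡0 +8≡8 +12≡6  (mod 14)
composite: +6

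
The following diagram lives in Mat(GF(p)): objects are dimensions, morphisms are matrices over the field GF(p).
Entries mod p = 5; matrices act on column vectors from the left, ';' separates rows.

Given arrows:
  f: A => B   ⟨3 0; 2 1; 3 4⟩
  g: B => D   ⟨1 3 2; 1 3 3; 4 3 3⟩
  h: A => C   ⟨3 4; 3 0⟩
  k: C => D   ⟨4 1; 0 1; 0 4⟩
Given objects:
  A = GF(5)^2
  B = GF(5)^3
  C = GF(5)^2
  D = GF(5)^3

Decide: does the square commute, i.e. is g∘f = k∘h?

1) trace f;g:
  e0=(1,0) f=>(3,2,3) g=>(0,3,2)
  e1=(0,1) f=>(0,1,4) g=>(1,0,0)
  composite₁ = ⟨0 1; 3 0; 2 0⟩
2) trace h;k:
  e0=(1,0) h=>(3,3) k=>(0,3,2)
  e1=(0,1) h=>(4,0) k=>(1,0,0)
  composite₂ = ⟨0 1; 3 0; 2 0⟩
Equal? same morphism ✓

Answer: COMMUTES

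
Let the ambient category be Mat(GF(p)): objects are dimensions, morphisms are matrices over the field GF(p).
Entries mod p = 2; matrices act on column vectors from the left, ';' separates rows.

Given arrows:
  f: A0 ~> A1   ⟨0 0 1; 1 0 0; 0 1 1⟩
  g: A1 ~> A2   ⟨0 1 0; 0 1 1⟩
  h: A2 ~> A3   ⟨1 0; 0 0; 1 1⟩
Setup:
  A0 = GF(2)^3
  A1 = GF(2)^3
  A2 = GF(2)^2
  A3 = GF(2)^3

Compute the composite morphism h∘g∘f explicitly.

  e0=(1,0,0) f~>(0,1,0) g~>(1,1) h~>(1,0,0)
  e1=(0,1,0) f~>(0,0,1) g~>(0,1) h~>(0,0,1)
  e2=(0,0,1) f~>(1,0,1) g~>(0,1) h~>(0,0,1)
composite: ⟨1 0 0; 0 0 0; 0 1 1⟩

Answer: ⟨1 0 0; 0 0 0; 0 1 1⟩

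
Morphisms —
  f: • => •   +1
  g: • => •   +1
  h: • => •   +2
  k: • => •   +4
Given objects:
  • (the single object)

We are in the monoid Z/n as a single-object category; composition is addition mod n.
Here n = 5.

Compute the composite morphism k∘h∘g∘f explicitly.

Answer: +3

Derivation:
  0 +1≡1 +1≡2 +2≡4 +4≡3  (mod 5)
⟦path⟧: +3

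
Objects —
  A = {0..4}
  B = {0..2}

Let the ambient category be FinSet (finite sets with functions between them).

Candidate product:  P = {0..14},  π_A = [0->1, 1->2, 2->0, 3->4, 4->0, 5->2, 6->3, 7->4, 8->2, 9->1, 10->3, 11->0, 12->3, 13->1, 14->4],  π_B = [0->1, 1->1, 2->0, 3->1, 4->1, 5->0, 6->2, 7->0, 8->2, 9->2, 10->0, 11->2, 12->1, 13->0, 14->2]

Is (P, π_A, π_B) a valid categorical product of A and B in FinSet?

|A|·|B| = 5·3 = 15;  |P| = 15
Check the pairing map k ↦ (π_A(k), π_B(k)):
  0 -> (1,1)
  1 -> (2,1)
  2 -> (0,0)
  3 -> (4,1)
  4 -> (0,1)
  5 -> (2,0)
  6 -> (3,2)
  7 -> (4,0)
  8 -> (2,2)
  9 -> (1,2)
  10 -> (3,0)
  11 -> (0,2)
  12 -> (3,1)
  13 -> (1,0)
  14 -> (4,2)
distinct pairs in image: 15 / 15 needed
  → bijection onto A×B; projections well-typed.

Answer: VALID PRODUCT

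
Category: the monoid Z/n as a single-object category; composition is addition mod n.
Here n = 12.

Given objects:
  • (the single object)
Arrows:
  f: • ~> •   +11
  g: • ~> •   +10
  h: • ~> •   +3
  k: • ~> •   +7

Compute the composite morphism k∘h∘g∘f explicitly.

  0 +11≡11 +10≡9 +3≡0 +7≡7  (mod 12)
composite: +7

Answer: +7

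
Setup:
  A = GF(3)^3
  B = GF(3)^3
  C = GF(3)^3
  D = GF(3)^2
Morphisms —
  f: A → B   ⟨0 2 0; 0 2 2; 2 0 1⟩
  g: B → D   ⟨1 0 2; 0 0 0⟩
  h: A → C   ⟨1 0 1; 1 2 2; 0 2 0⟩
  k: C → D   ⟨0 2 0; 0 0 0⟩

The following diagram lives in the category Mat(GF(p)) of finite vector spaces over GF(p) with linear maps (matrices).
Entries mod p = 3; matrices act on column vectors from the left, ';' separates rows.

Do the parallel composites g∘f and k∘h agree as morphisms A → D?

Answer: DOES NOT COMMUTE

Derivation:
Path 1 = f;g:
  e0=⟨1,0,0⟩ f→⟨0,0,2⟩ g→⟨1,0⟩
  e1=⟨0,1,0⟩ f→⟨2,2,0⟩ g→⟨2,0⟩
  e2=⟨0,0,1⟩ f→⟨0,2,1⟩ g→⟨2,0⟩
  result₁ = ⟨1 2 2; 0 0 0⟩
Path 2 = h;k:
  e0=⟨1,0,0⟩ h→⟨1,1,0⟩ k→⟨2,0⟩
  e1=⟨0,1,0⟩ h→⟨0,2,2⟩ k→⟨1,0⟩
  e2=⟨0,0,1⟩ h→⟨1,2,0⟩ k→⟨1,0⟩
  result₂ = ⟨2 1 1; 0 0 0⟩
Equal? differ; not commutative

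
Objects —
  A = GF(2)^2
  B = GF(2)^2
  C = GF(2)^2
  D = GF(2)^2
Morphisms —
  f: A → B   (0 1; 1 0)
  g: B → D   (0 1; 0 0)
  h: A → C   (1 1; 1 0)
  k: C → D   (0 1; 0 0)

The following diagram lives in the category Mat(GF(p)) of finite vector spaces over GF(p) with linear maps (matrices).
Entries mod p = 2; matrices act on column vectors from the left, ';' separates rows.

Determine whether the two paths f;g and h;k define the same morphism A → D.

Answer: COMMUTES

Work:
Along f;g (path 1):
  e0=⟨1,0⟩ f→⟨0,1⟩ g→⟨1,0⟩
  e1=⟨0,1⟩ f→⟨1,0⟩ g→⟨0,0⟩
  result₁ = (1 0; 0 0)
Along h;k (path 2):
  e0=⟨1,0⟩ h→⟨1,1⟩ k→⟨1,0⟩
  e1=⟨0,1⟩ h→⟨1,0⟩ k→⟨0,0⟩
  result₂ = (1 0; 0 0)
Equal? YES — commutes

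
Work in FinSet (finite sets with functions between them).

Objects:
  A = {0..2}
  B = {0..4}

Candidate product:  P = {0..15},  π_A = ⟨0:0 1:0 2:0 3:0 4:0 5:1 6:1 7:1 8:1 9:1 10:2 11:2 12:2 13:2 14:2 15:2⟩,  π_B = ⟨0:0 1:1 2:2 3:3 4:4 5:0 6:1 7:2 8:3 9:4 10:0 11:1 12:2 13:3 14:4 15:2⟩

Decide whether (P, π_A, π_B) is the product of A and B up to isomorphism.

|A|·|B| = 3·5 = 15;  |P| = 16
  → cardinalities differ; no bijection possible.

Answer: NOT A VALID PRODUCT — |P|=16 ≠ |A|·|B|=15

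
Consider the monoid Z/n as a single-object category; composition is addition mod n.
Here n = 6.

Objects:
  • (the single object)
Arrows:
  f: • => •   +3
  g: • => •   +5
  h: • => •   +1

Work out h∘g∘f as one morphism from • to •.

  0 +3≡3 +5≡2 +1≡3  (mod 6)
result: +3

Answer: +3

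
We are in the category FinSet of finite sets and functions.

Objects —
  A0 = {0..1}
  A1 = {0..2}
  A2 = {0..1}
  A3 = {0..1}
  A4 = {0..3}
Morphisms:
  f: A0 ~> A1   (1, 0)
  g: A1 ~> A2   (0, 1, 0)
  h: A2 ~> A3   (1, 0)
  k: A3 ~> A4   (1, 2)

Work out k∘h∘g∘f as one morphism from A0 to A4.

  0 f~>1 g~>1 h~>0 k~>1
  1 f~>0 g~>0 h~>1 k~>2
composite: (1, 2)

Answer: (1, 2)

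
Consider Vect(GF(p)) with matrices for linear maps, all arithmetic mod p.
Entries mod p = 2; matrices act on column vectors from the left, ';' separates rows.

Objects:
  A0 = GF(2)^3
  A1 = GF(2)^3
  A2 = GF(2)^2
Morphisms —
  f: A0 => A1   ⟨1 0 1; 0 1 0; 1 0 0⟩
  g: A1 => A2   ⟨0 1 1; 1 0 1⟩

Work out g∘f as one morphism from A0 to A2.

Answer: ⟨1 1 0; 0 0 1⟩

Work:
  e0=[1,0,0] f=>[1,0,1] g=>[1,0]
  e1=[0,1,0] f=>[0,1,0] g=>[1,0]
  e2=[0,0,1] f=>[1,0,0] g=>[0,1]
composite: ⟨1 1 0; 0 0 1⟩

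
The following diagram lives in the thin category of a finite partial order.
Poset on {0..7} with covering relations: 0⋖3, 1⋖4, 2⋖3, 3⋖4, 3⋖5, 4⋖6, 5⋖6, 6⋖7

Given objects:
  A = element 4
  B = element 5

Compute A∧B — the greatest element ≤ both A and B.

Answer: A∧B = 3

Derivation:
Common predecessors of 4,5: {0,2,3}
  0 <= 3
  2 <= 3
  3 <= 3
glb = 3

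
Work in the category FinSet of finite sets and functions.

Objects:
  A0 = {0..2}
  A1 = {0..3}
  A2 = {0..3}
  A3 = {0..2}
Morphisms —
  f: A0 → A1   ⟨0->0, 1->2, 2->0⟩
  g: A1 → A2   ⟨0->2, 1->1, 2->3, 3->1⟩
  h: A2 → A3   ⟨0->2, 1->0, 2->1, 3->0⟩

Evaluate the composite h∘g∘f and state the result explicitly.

Answer: ⟨0->1, 1->0, 2->1⟩

Work:
  0 f→0 g→2 h→1
  1 f→2 g→3 h→0
  2 f→0 g→2 h→1
result: ⟨0->1, 1->0, 2->1⟩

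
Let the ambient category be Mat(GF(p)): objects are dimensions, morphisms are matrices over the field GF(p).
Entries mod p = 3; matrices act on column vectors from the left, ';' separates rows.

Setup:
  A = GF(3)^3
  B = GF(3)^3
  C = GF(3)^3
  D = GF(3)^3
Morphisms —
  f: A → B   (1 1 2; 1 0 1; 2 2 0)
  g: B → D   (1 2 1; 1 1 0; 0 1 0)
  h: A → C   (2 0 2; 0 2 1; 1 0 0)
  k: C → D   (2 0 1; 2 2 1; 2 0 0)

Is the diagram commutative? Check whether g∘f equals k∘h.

1) trace f;g:
  e0=⟨1,0,0⟩ f→⟨1,1,2⟩ g→⟨2,2,1⟩
  e1=⟨0,1,0⟩ f→⟨1,0,2⟩ g→⟨0,1,0⟩
  e2=⟨0,0,1⟩ f→⟨2,1,0⟩ g→⟨1,0,1⟩
  result₁ = (2 0 1; 2 1 0; 1 0 1)
2) trace h;k:
  e0=⟨1,0,0⟩ h→⟨2,0,1⟩ k→⟨2,2,1⟩
  e1=⟨0,1,0⟩ h→⟨0,2,0⟩ k→⟨0,1,0⟩
  e2=⟨0,0,1⟩ h→⟨2,1,0⟩ k→⟨1,0,1⟩
  result₂ = (2 0 1; 2 1 0; 1 0 1)
Equal? same morphism ✓

Answer: COMMUTES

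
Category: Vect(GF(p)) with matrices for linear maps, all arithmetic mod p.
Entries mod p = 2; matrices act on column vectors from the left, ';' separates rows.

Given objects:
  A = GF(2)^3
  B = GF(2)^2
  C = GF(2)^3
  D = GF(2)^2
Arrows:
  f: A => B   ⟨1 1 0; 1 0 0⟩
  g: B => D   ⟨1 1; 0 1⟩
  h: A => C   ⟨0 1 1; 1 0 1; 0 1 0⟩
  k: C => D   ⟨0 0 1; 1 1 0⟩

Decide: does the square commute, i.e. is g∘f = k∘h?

1) trace f;g:
  e0=[1,0,0] f=>[1,1] g=>[0,1]
  e1=[0,1,0] f=>[1,0] g=>[1,0]
  e2=[0,0,1] f=>[0,0] g=>[0,0]
  ⟦path⟧₁ = ⟨0 1 0; 1 0 0⟩
2) trace h;k:
  e0=[1,0,0] h=>[0,1,0] k=>[0,1]
  e1=[0,1,0] h=>[1,0,1] k=>[1,1]
  e2=[0,0,1] h=>[1,1,0] k=>[0,0]
  ⟦path⟧₂ = ⟨0 1 0; 1 1 0⟩
Equal? differ; not commutative

Answer: DOES NOT COMMUTE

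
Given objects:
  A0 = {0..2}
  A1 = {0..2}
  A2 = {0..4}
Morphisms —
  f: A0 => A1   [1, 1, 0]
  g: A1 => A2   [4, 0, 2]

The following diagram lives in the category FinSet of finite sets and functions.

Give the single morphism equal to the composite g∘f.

  0 f=>1 g=>0
  1 f=>1 g=>0
  2 f=>0 g=>4
⟦path⟧: [0, 0, 4]

Answer: [0, 0, 4]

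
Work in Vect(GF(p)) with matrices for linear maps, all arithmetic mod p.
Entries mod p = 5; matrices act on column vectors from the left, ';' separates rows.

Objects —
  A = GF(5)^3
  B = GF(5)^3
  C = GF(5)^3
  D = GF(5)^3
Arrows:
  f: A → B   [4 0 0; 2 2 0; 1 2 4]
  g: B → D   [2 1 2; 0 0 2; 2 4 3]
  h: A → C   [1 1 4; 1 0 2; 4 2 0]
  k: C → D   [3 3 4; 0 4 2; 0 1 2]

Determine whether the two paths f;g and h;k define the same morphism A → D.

Along f;g (path 1):
  e0=[1,0,0] f→[4,2,1] g→[2,2,4]
  e1=[0,1,0] f→[0,2,2] g→[1,4,4]
  e2=[0,0,1] f→[0,0,4] g→[3,3,2]
  result₁ = [2 1 3; 2 4 3; 4 4 2]
Along h;k (path 2):
  e0=[1,0,0] h→[1,1,4] k→[2,2,4]
  e1=[0,1,0] h→[1,0,2] k→[1,4,4]
  e2=[0,0,1] h→[4,2,0] k→[3,3,2]
  result₂ = [2 1 3; 2 4 3; 4 4 2]
Equal? equal; square commutes

Answer: COMMUTES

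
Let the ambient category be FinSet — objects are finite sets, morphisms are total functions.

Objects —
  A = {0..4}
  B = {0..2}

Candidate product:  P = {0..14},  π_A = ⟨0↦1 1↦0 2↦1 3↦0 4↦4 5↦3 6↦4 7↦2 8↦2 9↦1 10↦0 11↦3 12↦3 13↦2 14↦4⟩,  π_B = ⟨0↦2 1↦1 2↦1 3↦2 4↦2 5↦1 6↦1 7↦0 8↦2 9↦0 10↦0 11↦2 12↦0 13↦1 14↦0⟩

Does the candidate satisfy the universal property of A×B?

|A|·|B| = 5·3 = 15;  |P| = 15
Check the pairing map k ↦ (π_A(k), π_B(k)):
  0 ↦ (1,2)
  1 ↦ (0,1)
  2 ↦ (1,1)
  3 ↦ (0,2)
  4 ↦ (4,2)
  5 ↦ (3,1)
  6 ↦ (4,1)
  7 ↦ (2,0)
  8 ↦ (2,2)
  9 ↦ (1,0)
  10 ↦ (0,0)
  11 ↦ (3,2)
  12 ↦ (3,0)
  13 ↦ (2,1)
  14 ↦ (4,0)
distinct pairs in image: 15 / 15 needed
  → bijection onto A×B; projections well-typed.

Answer: VALID PRODUCT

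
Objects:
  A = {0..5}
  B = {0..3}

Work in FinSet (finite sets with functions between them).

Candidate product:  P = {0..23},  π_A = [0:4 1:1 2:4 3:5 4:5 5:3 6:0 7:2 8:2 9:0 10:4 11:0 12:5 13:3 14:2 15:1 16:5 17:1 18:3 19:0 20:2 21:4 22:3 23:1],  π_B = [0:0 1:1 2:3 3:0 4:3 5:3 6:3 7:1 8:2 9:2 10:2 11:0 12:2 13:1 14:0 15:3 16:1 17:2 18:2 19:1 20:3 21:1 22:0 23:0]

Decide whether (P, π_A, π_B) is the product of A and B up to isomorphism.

Answer: VALID PRODUCT

Work:
|A|·|B| = 6·4 = 24;  |P| = 24
Check the pairing map k ↦ (π_A(k), π_B(k)):
  0 : (4,0)
  1 : (1,1)
  2 : (4,3)
  3 : (5,0)
  4 : (5,3)
  5 : (3,3)
  6 : (0,3)
  7 : (2,1)
  8 : (2,2)
  9 : (0,2)
  10 : (4,2)
  11 : (0,0)
  12 : (5,2)
  13 : (3,1)
  14 : (2,0)
  15 : (1,3)
  16 : (5,1)
  17 : (1,2)
  18 : (3,2)
  19 : (0,1)
  20 : (2,3)
  21 : (4,1)
  22 : (3,0)
  23 : (1,0)
distinct pairs in image: 24 / 24 needed
  → bijection onto A×B; projections well-typed.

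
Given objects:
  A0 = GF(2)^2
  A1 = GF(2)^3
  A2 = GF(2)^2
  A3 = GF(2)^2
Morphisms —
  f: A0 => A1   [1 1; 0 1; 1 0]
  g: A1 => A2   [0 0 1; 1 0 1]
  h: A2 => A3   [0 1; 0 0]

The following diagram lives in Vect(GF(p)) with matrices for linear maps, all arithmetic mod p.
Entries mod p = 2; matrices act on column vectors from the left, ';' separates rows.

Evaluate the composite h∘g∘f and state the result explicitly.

  e0=(1,0) f=>(1,0,1) g=>(1,0) h=>(0,0)
  e1=(0,1) f=>(1,1,0) g=>(0,1) h=>(1,0)
result: [0 1; 0 0]

Answer: [0 1; 0 0]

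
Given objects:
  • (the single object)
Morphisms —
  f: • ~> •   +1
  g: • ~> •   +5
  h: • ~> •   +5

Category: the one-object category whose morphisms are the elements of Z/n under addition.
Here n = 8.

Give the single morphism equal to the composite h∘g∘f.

Answer: +3

Trace:
  0 +1≡1 +5≡6 +5≡3  (mod 8)
⟦path⟧: +3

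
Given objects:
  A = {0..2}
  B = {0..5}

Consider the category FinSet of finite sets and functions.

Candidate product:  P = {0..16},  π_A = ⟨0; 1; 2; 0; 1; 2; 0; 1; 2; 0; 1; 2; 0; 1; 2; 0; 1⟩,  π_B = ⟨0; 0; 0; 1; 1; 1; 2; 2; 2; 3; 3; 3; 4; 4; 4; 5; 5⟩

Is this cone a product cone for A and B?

Answer: NOT A VALID PRODUCT — |P|=17 ≠ |A|·|B|=18

Work:
|A|·|B| = 3·6 = 18;  |P| = 17
  → cardinalities differ; no bijection possible.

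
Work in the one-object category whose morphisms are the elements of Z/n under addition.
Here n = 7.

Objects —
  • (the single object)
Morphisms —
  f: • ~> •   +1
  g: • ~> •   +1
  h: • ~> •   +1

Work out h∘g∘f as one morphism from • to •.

Answer: +3

Trace:
  0 +1≡1 +1≡2 +1≡3  (mod 7)
composite: +3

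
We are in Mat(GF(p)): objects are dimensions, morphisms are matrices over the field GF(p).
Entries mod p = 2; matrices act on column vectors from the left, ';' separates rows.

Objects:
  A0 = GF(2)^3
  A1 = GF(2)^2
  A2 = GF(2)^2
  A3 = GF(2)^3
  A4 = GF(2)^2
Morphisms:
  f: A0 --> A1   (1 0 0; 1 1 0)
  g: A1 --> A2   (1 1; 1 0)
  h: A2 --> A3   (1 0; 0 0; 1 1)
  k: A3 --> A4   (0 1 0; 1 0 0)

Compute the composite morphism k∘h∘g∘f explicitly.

Answer: (0 0 0; 0 1 0)

Trace:
  e0=[1,0,0] f-->[1,1] g-->[0,1] h-->[0,0,1] k-->[0,0]
  e1=[0,1,0] f-->[0,1] g-->[1,0] h-->[1,0,1] k-->[0,1]
  e2=[0,0,1] f-->[0,0] g-->[0,0] h-->[0,0,0] k-->[0,0]
result: (0 0 0; 0 1 0)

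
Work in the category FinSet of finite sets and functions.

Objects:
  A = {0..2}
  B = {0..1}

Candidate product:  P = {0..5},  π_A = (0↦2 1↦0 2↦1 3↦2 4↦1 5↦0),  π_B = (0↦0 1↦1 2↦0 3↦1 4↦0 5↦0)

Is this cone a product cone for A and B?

Answer: NOT A VALID PRODUCT — duplicate pair at indices 2,4

Trace:
|A|·|B| = 3·2 = 6;  |P| = 6
Check the pairing map k ↦ (π_A(k), π_B(k)):
  0 ↦ (2,0)
  1 ↦ (0,1)
  2 ↦ (1,0)
  3 ↦ (2,1)
  4 ↦ (1,0)  ✗ repeats pair of k=2
  5 ↦ (0,0)
distinct pairs in image: 5 / 6 needed
  → (1,0) hit at k=2 and k=4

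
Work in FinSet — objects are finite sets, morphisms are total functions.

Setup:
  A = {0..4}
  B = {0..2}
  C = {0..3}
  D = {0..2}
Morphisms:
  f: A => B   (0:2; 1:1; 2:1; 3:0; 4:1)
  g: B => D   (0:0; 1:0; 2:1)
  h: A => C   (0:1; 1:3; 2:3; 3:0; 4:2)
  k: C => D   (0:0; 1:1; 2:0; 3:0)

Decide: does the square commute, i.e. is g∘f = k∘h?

Answer: COMMUTES

Derivation:
Along f;g (path 1):
  0 f=>2 g=>1
  1 f=>1 g=>0
  2 f=>1 g=>0
  3 f=>0 g=>0
  4 f=>1 g=>0
  ⟦path⟧₁ = (0:1; 1:0; 2:0; 3:0; 4:0)
Along h;k (path 2):
  0 h=>1 k=>1
  1 h=>3 k=>0
  2 h=>3 k=>0
  3 h=>0 k=>0
  4 h=>2 k=>0
  ⟦path⟧₂ = (0:1; 1:0; 2:0; 3:0; 4:0)
Equal? YES — commutes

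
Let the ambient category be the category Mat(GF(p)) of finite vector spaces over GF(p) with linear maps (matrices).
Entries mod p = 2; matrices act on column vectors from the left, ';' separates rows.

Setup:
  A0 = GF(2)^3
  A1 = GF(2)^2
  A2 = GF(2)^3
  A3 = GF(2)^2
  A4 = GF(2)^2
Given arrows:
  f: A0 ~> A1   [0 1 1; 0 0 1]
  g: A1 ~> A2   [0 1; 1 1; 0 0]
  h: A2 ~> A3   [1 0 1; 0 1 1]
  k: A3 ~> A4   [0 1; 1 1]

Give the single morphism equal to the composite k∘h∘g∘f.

Answer: [0 1 0; 0 1 1]

Trace:
  e0=(1,0,0) f~>(0,0) g~>(0,0,0) h~>(0,0) k~>(0,0)
  e1=(0,1,0) f~>(1,0) g~>(0,1,0) h~>(0,1) k~>(1,1)
  e2=(0,0,1) f~>(1,1) g~>(1,0,0) h~>(1,0) k~>(0,1)
result: [0 1 0; 0 1 1]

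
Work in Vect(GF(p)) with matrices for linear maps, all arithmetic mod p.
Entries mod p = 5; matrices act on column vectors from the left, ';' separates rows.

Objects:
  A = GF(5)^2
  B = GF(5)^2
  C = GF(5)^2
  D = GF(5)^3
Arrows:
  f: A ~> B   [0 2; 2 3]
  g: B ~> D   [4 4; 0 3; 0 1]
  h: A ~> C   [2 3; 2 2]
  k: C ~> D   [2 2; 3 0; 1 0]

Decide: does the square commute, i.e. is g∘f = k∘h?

1) trace f;g:
  e0=⟨1,0⟩ f~>⟨0,2⟩ g~>⟨3,1,2⟩
  e1=⟨0,1⟩ f~>⟨2,3⟩ g~>⟨0,4,3⟩
  result₁ = [3 0; 1 4; 2 3]
2) trace h;k:
  e0=⟨1,0⟩ h~>⟨2,2⟩ k~>⟨3,1,2⟩
  e1=⟨0,1⟩ h~>⟨3,2⟩ k~>⟨0,4,3⟩
  result₂ = [3 0; 1 4; 2 3]
Equal? YES — commutes

Answer: COMMUTES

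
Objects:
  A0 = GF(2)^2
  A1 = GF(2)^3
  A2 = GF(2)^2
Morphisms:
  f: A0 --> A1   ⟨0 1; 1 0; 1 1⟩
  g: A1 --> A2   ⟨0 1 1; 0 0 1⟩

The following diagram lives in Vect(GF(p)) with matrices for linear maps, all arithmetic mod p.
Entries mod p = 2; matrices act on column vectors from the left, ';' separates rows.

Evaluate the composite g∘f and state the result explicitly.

  e0=⟨1,0⟩ f-->⟨0,1,1⟩ g-->⟨0,1⟩
  e1=⟨0,1⟩ f-->⟨1,0,1⟩ g-->⟨1,1⟩
result: ⟨0 1; 1 1⟩

Answer: ⟨0 1; 1 1⟩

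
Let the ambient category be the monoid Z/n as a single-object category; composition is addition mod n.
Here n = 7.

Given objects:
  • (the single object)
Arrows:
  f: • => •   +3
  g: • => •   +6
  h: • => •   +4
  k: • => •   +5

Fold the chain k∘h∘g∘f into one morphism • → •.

Answer: +4

Work:
  0 +3≡3 +6≡2 +4≡6 +5≡4  (mod 7)
result: +4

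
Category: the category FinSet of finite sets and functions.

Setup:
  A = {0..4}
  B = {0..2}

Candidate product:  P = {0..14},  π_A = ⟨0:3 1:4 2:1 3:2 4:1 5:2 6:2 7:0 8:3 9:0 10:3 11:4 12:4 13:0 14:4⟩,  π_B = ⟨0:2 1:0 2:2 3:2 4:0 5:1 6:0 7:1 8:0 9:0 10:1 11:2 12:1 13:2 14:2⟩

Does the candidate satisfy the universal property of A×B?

|A|·|B| = 5·3 = 15;  |P| = 15
Check the pairing map k ↦ (π_A(k), π_B(k)):
  0 : (3,2)
  1 : (4,0)
  2 : (1,2)
  3 : (2,2)
  4 : (1,0)
  5 : (2,1)
  6 : (2,0)
  7 : (0,1)
  8 : (3,0)
  9 : (0,0)
  10 : (3,1)
  11 : (4,2)
  12 : (4,1)
  13 : (0,2)
  14 : (4,2)  ✗ repeats pair of k=11
distinct pairs in image: 14 / 15 needed
  → (4,2) hit at k=11 and k=14

Answer: NOT A VALID PRODUCT — duplicate pair at indices 14,11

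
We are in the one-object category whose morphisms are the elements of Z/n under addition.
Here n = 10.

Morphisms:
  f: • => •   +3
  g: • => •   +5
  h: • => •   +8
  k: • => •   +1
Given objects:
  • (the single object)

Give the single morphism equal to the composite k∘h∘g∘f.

Answer: +7

Work:
  0 +3≡3 +5≡8 +8≡6 +1≡7  (mod 10)
composite: +7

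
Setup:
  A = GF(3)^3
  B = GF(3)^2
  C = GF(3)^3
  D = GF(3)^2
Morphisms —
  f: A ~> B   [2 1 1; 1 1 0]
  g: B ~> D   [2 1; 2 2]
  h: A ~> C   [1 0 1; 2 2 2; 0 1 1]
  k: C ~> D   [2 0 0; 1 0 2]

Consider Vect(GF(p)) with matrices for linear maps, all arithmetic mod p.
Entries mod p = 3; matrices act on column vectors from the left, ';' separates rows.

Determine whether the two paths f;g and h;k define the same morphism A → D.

Answer: DOES NOT COMMUTE

Trace:
Path 1 = f;g:
  e0=[1,0,0] f~>[2,1] g~>[2,0]
  e1=[0,1,0] f~>[1,1] g~>[0,1]
  e2=[0,0,1] f~>[1,0] g~>[2,2]
  ⟦path⟧₁ = [2 0 2; 0 1 2]
Path 2 = h;k:
  e0=[1,0,0] h~>[1,2,0] k~>[2,1]
  e1=[0,1,0] h~>[0,2,1] k~>[0,2]
  e2=[0,0,1] h~>[1,2,1] k~>[2,0]
  ⟦path⟧₂ = [2 0 2; 1 2 0]
Equal? distinct morphisms ✗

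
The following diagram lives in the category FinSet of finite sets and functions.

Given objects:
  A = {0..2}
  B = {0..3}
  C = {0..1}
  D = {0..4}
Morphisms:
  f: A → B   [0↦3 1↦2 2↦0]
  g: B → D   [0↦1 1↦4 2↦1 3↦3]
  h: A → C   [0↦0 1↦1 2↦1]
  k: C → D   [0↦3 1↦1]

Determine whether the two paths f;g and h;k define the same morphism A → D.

Path 1 = f;g:
  0 f→3 g→3
  1 f→2 g→1
  2 f→0 g→1
  result₁ = [0↦3 1↦1 2↦1]
Path 2 = h;k:
  0 h→0 k→3
  1 h→1 k→1
  2 h→1 k→1
  result₂ = [0↦3 1↦1 2↦1]
Equal? equal; square commutes

Answer: COMMUTES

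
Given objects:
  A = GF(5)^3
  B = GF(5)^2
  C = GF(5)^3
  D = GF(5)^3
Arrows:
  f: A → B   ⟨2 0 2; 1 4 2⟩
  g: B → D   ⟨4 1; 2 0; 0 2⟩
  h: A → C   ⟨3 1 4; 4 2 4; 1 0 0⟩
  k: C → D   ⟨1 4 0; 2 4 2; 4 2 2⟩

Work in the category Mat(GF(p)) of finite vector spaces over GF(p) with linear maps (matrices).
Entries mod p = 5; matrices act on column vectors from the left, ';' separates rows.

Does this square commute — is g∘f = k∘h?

Answer: COMMUTES

Work:
Along f;g (path 1):
  e0=[1,0,0] f→[2,1] g→[4,4,2]
  e1=[0,1,0] f→[0,4] g→[4,0,3]
  e2=[0,0,1] f→[2,2] g→[0,4,4]
  result₁ = ⟨4 4 0; 4 0 4; 2 3 4⟩
Along h;k (path 2):
  e0=[1,0,0] h→[3,4,1] k→[4,4,2]
  e1=[0,1,0] h→[1,2,0] k→[4,0,3]
  e2=[0,0,1] h→[4,4,0] k→[0,4,4]
  result₂ = ⟨4 4 0; 4 0 4; 2 3 4⟩
Equal? YES — commutes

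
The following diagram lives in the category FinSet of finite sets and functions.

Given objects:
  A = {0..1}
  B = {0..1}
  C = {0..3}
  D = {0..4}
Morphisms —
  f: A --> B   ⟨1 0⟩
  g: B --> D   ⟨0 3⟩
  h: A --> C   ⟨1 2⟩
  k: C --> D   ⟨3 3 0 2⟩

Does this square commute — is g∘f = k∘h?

1) trace f;g:
  0 f-->1 g-->3
  1 f-->0 g-->0
  ⟦path⟧₁ = ⟨3 0⟩
2) trace h;k:
  0 h-->1 k-->3
  1 h-->2 k-->0
  ⟦path⟧₂ = ⟨3 0⟩
Equal? YES — commutes

Answer: COMMUTES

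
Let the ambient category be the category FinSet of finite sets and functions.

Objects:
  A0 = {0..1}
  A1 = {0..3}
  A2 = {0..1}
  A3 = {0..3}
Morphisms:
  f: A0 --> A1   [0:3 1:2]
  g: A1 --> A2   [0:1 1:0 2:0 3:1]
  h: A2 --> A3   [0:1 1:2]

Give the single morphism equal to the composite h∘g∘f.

  0 f-->3 g-->1 h-->2
  1 f-->2 g-->0 h-->1
result: [0:2 1:1]

Answer: [0:2 1:1]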